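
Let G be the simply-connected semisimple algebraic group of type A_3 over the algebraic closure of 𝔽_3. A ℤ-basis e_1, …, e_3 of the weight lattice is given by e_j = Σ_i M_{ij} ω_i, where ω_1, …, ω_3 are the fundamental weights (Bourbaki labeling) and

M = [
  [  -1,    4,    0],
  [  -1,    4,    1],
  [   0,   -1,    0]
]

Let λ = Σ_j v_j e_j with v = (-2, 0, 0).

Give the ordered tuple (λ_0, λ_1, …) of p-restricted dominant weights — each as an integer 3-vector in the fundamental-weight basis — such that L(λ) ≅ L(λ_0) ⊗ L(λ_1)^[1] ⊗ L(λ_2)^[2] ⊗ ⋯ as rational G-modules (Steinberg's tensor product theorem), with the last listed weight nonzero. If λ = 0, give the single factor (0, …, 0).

Compute c_i = Σ_j M_{ij} v_j with v = (-2, 0, 0):
  c_1 = (-1)·(-2) + 4·0 + 0·0 = 2
  c_2 = (-1)·(-2) + 4·0 + 1·0 = 2
  c_3 = (0)·(-2) + (-1)·(0) + 0·0 = 0
Expand coordinatewise in base 3:
  c_1 = 2 = 2·3^0
  c_2 = 2 = 2·3^0
  c_3 = 0
λ_0 = (2, 2, 0)

((2, 2, 0),)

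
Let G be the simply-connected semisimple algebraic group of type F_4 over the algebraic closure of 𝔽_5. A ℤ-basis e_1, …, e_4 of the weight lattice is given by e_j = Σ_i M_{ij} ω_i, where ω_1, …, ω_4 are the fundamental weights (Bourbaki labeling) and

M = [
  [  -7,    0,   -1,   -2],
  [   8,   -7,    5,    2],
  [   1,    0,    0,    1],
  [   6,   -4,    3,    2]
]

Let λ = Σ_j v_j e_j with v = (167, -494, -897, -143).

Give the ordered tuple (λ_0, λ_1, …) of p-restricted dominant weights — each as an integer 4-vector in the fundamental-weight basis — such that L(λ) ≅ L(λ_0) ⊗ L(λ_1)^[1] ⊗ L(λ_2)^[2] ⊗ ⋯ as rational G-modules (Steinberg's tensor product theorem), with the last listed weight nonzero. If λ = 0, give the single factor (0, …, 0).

Change of basis e → ω: c = M·v where v = (167, -494, -897, -143):
  c_1 = (-7)·(167) + (0)·(-494) + (-1)·(-897) + (-2)·(-143) = 14
  c_2 = (8)·(167) + (-7)·(-494) + (5)·(-897) + (2)·(-143) = 23
  c_3 = (1)·(167) + (0)·(-494) + (0)·(-897) + (1)·(-143) = 24
  c_4 = (6)·(167) + (-4)·(-494) + (3)·(-897) + (2)·(-143) = 1
Writing each c_i in base p = 5:
  c_1 = 14 = 4·5^0 + 2·5^1
  c_2 = 23 = 3·5^0 + 4·5^1
  c_3 = 24 = 4·5^0 + 4·5^1
  c_4 = 1 = 1·5^0
Factor λ_0 = (4, 3, 4, 1)
Factor λ_1 = (2, 4, 4, 0)

((4, 3, 4, 1), (2, 4, 4, 0))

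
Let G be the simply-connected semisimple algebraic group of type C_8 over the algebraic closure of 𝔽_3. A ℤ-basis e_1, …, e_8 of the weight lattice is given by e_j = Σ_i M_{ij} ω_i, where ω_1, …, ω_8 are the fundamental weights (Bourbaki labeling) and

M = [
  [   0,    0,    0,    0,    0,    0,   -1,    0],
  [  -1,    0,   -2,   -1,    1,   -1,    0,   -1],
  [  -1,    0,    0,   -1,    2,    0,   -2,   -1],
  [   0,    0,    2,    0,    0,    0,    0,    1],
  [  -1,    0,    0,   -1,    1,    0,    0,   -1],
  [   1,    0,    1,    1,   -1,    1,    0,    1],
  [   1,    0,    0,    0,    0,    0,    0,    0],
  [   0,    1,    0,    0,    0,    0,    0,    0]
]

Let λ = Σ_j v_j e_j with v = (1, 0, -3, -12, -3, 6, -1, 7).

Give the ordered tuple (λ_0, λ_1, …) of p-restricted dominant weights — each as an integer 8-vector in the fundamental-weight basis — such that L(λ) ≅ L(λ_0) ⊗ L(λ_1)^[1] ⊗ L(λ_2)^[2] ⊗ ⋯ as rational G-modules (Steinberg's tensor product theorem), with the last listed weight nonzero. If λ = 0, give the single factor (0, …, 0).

In the fundamental-weight basis, λ has coordinates c = M·v (v = (1, 0, -3, -12, -3, 6, -1, 7)):
  c_1 = 0*1 + 0*0 + 0*-3 + 0*-12 + 0*-3 + 0*6 + -1*-1 + 0*7 = 1
  c_2 = -1*1 + 0*0 + -2*-3 + -1*-12 + 1*-3 + -1*6 + 0*-1 + -1*7 = 1
  c_3 = -1*1 + 0*0 + 0*-3 + -1*-12 + 2*-3 + 0*6 + -2*-1 + -1*7 = 0
  c_4 = 0*1 + 0*0 + 2*-3 + 0*-12 + 0*-3 + 0*6 + 0*-1 + 1*7 = 1
  c_5 = -1*1 + 0*0 + 0*-3 + -1*-12 + 1*-3 + 0*6 + 0*-1 + -1*7 = 1
  c_6 = 1*1 + 0*0 + 1*-3 + 1*-12 + -1*-3 + 1*6 + 0*-1 + 1*7 = 2
  c_7 = 1*1 + 0*0 + 0*-3 + 0*-12 + 0*-3 + 0*6 + 0*-1 + 0*7 = 1
  c_8 = 0*1 + 1*0 + 0*-3 + 0*-12 + 0*-3 + 0*6 + 0*-1 + 0*7 = 0
p = 3; digits c_i = Σ_j d_{ij}·3^j, 0 ≤ d_{ij} < 3:
  c_1 = 1 = 1·3^0
  c_2 = 1 = 1·3^0
  c_3 = 0
  c_4 = 1 = 1·3^0
  c_5 = 1 = 1·3^0
  c_6 = 2 = 2·3^0
  c_7 = 1 = 1·3^0
  c_8 = 0
p-restricted factor λ_0 = (1, 1, 0, 1, 1, 2, 1, 0)

((1, 1, 0, 1, 1, 2, 1, 0),)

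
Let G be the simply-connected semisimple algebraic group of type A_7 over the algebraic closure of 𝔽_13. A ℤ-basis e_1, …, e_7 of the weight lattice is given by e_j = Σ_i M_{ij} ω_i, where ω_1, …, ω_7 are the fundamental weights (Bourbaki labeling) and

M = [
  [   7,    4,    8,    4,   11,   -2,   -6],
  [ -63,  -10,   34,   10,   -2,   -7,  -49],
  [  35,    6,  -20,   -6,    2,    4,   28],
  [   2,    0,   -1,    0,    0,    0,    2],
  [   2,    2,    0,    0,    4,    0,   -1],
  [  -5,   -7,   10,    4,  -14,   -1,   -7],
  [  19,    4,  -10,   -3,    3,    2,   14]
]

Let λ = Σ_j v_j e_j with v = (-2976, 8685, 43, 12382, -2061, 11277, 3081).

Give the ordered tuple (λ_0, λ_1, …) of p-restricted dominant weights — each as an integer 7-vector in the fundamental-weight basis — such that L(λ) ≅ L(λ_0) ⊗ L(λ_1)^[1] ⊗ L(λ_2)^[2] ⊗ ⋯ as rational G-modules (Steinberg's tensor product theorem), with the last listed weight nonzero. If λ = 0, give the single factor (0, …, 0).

((4, 4, 0, 11, 2, 1, 8), (5, 10, 4, 12, 7, 4, 9))

Compute c_i = Σ_j M_{ij} v_j with v = (-2976, 8685, 43, 12382, -2061, 11277, 3081):
  c_1 = (7)·(-2976) + (4)·(8685) + (8)·(43) + (4)·(12382) + (11)·(-2061) + (-2)·(11277) + (-6)·(3081) = 69
  c_2 = (-63)·(-2976) + (-10)·(8685) + (34)·(43) + (10)·(12382) + (-2)·(-2061) + (-7)·(11277) + (-49)·(3081) = 134
  c_3 = (35)·(-2976) + (6)·(8685) + (-20)·(43) + (-6)·(12382) + (2)·(-2061) + (4)·(11277) + (28)·(3081) = 52
  c_4 = (2)·(-2976) + (0)·(8685) + (-1)·(43) + (0)·(12382) + (0)·(-2061) + (0)·(11277) + (2)·(3081) = 167
  c_5 = (2)·(-2976) + (2)·(8685) + (0)·(43) + (0)·(12382) + (4)·(-2061) + (0)·(11277) + (-1)·(3081) = 93
  c_6 = (-5)·(-2976) + (-7)·(8685) + (10)·(43) + (4)·(12382) + (-14)·(-2061) + (-1)·(11277) + (-7)·(3081) = 53
  c_7 = (19)·(-2976) + (4)·(8685) + (-10)·(43) + (-3)·(12382) + (3)·(-2061) + (2)·(11277) + (14)·(3081) = 125
p = 13; digits c_i = Σ_j d_{ij}·13^j, 0 ≤ d_{ij} < 13:
  c_1 = 69 = 4·13^0 + 5·13^1
  c_2 = 134 = 4·13^0 + 10·13^1
  c_3 = 52 = 0·13^0 + 4·13^1
  c_4 = 167 = 11·13^0 + 12·13^1
  c_5 = 93 = 2·13^0 + 7·13^1
  c_6 = 53 = 1·13^0 + 4·13^1
  c_7 = 125 = 8·13^0 + 9·13^1
λ_0 = (4, 4, 0, 11, 2, 1, 8)
λ_1 = (5, 10, 4, 12, 7, 4, 9)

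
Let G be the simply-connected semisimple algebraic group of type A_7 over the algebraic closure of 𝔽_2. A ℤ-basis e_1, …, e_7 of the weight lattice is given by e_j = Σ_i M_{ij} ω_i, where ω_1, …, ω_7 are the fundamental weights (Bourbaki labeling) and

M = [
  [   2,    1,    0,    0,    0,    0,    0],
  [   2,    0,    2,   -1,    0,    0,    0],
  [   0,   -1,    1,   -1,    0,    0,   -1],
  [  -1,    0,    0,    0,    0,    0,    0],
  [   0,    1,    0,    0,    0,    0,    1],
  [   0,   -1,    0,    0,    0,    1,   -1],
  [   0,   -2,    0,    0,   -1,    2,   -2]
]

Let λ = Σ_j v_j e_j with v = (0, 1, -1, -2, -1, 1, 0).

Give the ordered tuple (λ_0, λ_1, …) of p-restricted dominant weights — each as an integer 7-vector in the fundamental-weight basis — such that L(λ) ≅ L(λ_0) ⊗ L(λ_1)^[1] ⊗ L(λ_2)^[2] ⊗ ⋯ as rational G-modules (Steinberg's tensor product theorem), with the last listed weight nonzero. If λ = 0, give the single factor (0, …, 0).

ω-coordinates c = M·v, v = (0, 1, -1, -2, -1, 1, 0):
  c_1 = 2*0 + 1*1 + 0*-1 + 0*-2 + 0*-1 + 0*1 + 0*0 = 1
  c_2 = 2*0 + 0*1 + 2*-1 + -1*-2 + 0*-1 + 0*1 + 0*0 = 0
  c_3 = 0*0 + -1*1 + 1*-1 + -1*-2 + 0*-1 + 0*1 + -1*0 = 0
  c_4 = -1*0 + 0*1 + 0*-1 + 0*-2 + 0*-1 + 0*1 + 0*0 = 0
  c_5 = 0*0 + 1*1 + 0*-1 + 0*-2 + 0*-1 + 0*1 + 1*0 = 1
  c_6 = 0*0 + -1*1 + 0*-1 + 0*-2 + 0*-1 + 1*1 + -1*0 = 0
  c_7 = 0*0 + -2*1 + 0*-1 + 0*-2 + -1*-1 + 2*1 + -2*0 = 1
p = 2; digits c_i = Σ_j d_{ij}·2^j, 0 ≤ d_{ij} < 2:
  c_1 = 1 = 1·2^0
  c_2 = 0
  c_3 = 0
  c_4 = 0
  c_5 = 1 = 1·2^0
  c_6 = 0
  c_7 = 1 = 1·2^0
p-restricted factor λ_0 = (1, 0, 0, 0, 1, 0, 1)

((1, 0, 0, 0, 1, 0, 1),)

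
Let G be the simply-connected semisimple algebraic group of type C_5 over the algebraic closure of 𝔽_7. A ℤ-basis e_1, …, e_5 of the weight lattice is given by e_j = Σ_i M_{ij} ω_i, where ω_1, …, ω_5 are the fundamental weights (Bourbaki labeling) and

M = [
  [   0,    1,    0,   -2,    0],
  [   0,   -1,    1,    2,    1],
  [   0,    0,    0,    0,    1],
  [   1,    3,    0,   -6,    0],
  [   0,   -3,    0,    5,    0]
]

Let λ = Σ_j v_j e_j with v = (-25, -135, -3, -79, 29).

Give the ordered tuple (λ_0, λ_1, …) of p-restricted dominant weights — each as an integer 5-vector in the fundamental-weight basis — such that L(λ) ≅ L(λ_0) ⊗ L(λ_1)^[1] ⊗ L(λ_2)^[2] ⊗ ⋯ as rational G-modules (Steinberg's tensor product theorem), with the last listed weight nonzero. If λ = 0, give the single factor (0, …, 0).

((2, 3, 1, 2, 3), (3, 0, 4, 6, 1))

Converting to the ω-basis (c_i = row i of M dotted with v = (-25, -135, -3, -79, 29)):
  c_1 = (0)·(-25) + (1)·(-135) + (0)·(-3) + (-2)·(-79) + 0·29 = 23
  c_2 = (0)·(-25) + (-1)·(-135) + (1)·(-3) + (2)·(-79) + 1·29 = 3
  c_3 = (0)·(-25) + (0)·(-135) + (0)·(-3) + (0)·(-79) + 1·29 = 29
  c_4 = (1)·(-25) + (3)·(-135) + (0)·(-3) + (-6)·(-79) + 0·29 = 44
  c_5 = (0)·(-25) + (-3)·(-135) + (0)·(-3) + (5)·(-79) + 0·29 = 10
Writing each c_i in base p = 7:
  c_1 = 23 = 2·7^0 + 3·7^1
  c_2 = 3 = 3·7^0
  c_3 = 29 = 1·7^0 + 4·7^1
  c_4 = 44 = 2·7^0 + 6·7^1
  c_5 = 10 = 3·7^0 + 1·7^1
p-restricted factor λ_0 = (2, 3, 1, 2, 3)
p-restricted factor λ_1 = (3, 0, 4, 6, 1)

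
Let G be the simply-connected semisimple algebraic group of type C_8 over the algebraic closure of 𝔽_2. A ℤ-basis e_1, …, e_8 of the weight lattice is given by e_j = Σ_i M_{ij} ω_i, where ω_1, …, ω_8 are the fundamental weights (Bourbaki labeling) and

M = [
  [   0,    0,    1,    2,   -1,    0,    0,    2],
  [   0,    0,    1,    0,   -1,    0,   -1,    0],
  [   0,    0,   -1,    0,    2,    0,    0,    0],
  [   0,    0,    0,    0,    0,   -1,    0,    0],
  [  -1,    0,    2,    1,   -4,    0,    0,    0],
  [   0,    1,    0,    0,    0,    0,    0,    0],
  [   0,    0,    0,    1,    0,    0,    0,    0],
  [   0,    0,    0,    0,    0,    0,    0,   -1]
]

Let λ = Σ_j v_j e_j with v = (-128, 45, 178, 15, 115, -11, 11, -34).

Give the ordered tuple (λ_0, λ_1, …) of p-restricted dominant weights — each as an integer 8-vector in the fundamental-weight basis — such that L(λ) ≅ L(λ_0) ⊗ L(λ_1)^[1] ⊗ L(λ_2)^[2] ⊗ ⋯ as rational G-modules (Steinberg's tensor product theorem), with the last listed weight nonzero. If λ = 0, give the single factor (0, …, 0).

((1, 0, 0, 1, 1, 1, 1, 0), (0, 0, 0, 1, 1, 0, 1, 1), (0, 1, 1, 0, 1, 1, 1, 0), (1, 0, 0, 1, 0, 1, 1, 0), (1, 1, 1, 0, 0, 0, 0, 0), (0, 1, 1, 0, 1, 1, 0, 1))

ω-coordinates c = M·v, v = (-128, 45, 178, 15, 115, -11, 11, -34):
  c_1 = 0*-128 + 0*45 + 1*178 + 2*15 + -1*115 + 0*-11 + 0*11 + 2*-34 = 25
  c_2 = 0*-128 + 0*45 + 1*178 + 0*15 + -1*115 + 0*-11 + -1*11 + 0*-34 = 52
  c_3 = 0*-128 + 0*45 + -1*178 + 0*15 + 2*115 + 0*-11 + 0*11 + 0*-34 = 52
  c_4 = 0*-128 + 0*45 + 0*178 + 0*15 + 0*115 + -1*-11 + 0*11 + 0*-34 = 11
  c_5 = -1*-128 + 0*45 + 2*178 + 1*15 + -4*115 + 0*-11 + 0*11 + 0*-34 = 39
  c_6 = 0*-128 + 1*45 + 0*178 + 0*15 + 0*115 + 0*-11 + 0*11 + 0*-34 = 45
  c_7 = 0*-128 + 0*45 + 0*178 + 1*15 + 0*115 + 0*-11 + 0*11 + 0*-34 = 15
  c_8 = 0*-128 + 0*45 + 0*178 + 0*15 + 0*115 + 0*-11 + 0*11 + -1*-34 = 34
p = 2; digits c_i = Σ_j d_{ij}·2^j, 0 ≤ d_{ij} < 2:
  c_1 = 25 = 1·2^0 + 0·2^1 + 0·2^2 + 1·2^3 + 1·2^4
  c_2 = 52 = 0·2^0 + 0·2^1 + 1·2^2 + 0·2^3 + 1·2^4 + 1·2^5
  c_3 = 52 = 0·2^0 + 0·2^1 + 1·2^2 + 0·2^3 + 1·2^4 + 1·2^5
  c_4 = 11 = 1·2^0 + 1·2^1 + 0·2^2 + 1·2^3
  c_5 = 39 = 1·2^0 + 1·2^1 + 1·2^2 + 0·2^3 + 0·2^4 + 1·2^5
  c_6 = 45 = 1·2^0 + 0·2^1 + 1·2^2 + 1·2^3 + 0·2^4 + 1·2^5
  c_7 = 15 = 1·2^0 + 1·2^1 + 1·2^2 + 1·2^3
  c_8 = 34 = 0·2^0 + 1·2^1 + 0·2^2 + 0·2^3 + 0·2^4 + 1·2^5
Factor λ_0 = (1, 0, 0, 1, 1, 1, 1, 0)
Factor λ_1 = (0, 0, 0, 1, 1, 0, 1, 1)
Factor λ_2 = (0, 1, 1, 0, 1, 1, 1, 0)
Factor λ_3 = (1, 0, 0, 1, 0, 1, 1, 0)
Factor λ_4 = (1, 1, 1, 0, 0, 0, 0, 0)
Factor λ_5 = (0, 1, 1, 0, 1, 1, 0, 1)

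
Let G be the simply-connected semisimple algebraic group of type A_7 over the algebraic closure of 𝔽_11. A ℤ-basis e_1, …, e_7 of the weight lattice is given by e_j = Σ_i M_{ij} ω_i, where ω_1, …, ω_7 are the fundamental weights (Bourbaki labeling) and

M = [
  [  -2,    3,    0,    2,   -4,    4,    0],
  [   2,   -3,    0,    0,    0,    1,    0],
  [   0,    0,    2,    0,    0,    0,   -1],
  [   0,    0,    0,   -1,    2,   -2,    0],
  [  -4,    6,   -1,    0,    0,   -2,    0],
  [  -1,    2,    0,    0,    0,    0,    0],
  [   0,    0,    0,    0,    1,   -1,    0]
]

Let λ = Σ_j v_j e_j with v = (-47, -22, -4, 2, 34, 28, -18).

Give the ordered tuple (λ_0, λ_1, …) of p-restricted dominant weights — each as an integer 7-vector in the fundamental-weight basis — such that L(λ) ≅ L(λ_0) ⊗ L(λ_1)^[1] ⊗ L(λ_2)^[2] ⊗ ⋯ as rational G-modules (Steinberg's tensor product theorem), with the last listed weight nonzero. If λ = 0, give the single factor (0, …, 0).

Change of basis e → ω: c = M·v where v = (-47, -22, -4, 2, 34, 28, -18):
  c_1 = (-2)·(-47) + (3)·(-22) + (0)·(-4) + 2·2 + (-4)·(34) + 4·28 + (0)·(-18) = 8
  c_2 = (2)·(-47) + (-3)·(-22) + (0)·(-4) + 0·2 + 0·34 + 1·28 + (0)·(-18) = 0
  c_3 = (0)·(-47) + (0)·(-22) + (2)·(-4) + 0·2 + 0·34 + 0·28 + (-1)·(-18) = 10
  c_4 = (0)·(-47) + (0)·(-22) + (0)·(-4) + (-1)·(2) + 2·34 + (-2)·(28) + (0)·(-18) = 10
  c_5 = (-4)·(-47) + (6)·(-22) + (-1)·(-4) + 0·2 + 0·34 + (-2)·(28) + (0)·(-18) = 4
  c_6 = (-1)·(-47) + (2)·(-22) + (0)·(-4) + 0·2 + 0·34 + 0·28 + (0)·(-18) = 3
  c_7 = (0)·(-47) + (0)·(-22) + (0)·(-4) + 0·2 + 1·34 + (-1)·(28) + (0)·(-18) = 6
Expand coordinatewise in base 11:
  c_1 = 8 = 8·11^0
  c_2 = 0
  c_3 = 10 = 10·11^0
  c_4 = 10 = 10·11^0
  c_5 = 4 = 4·11^0
  c_6 = 3 = 3·11^0
  c_7 = 6 = 6·11^0
λ_0 = (8, 0, 10, 10, 4, 3, 6)

((8, 0, 10, 10, 4, 3, 6),)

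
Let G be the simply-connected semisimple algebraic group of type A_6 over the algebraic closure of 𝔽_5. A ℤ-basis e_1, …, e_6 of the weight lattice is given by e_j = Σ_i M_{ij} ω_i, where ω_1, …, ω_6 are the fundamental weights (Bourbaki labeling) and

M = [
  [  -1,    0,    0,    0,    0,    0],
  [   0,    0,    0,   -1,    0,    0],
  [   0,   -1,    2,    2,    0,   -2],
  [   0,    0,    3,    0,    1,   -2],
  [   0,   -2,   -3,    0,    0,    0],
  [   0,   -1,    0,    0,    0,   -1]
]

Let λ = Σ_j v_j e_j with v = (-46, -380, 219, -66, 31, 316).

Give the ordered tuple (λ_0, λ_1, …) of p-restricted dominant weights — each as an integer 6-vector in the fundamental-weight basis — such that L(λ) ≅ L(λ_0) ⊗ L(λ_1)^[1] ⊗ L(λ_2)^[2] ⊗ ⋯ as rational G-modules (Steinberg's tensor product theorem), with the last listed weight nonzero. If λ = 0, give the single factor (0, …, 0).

((1, 1, 4, 1, 3, 4), (4, 3, 0, 1, 0, 2), (1, 2, 2, 2, 4, 2))

Compute c_i = Σ_j M_{ij} v_j with v = (-46, -380, 219, -66, 31, 316):
  c_1 = -1*-46 + 0*-380 + 0*219 + 0*-66 + 0*31 + 0*316 = 46
  c_2 = 0*-46 + 0*-380 + 0*219 + -1*-66 + 0*31 + 0*316 = 66
  c_3 = 0*-46 + -1*-380 + 2*219 + 2*-66 + 0*31 + -2*316 = 54
  c_4 = 0*-46 + 0*-380 + 3*219 + 0*-66 + 1*31 + -2*316 = 56
  c_5 = 0*-46 + -2*-380 + -3*219 + 0*-66 + 0*31 + 0*316 = 103
  c_6 = 0*-46 + -1*-380 + 0*219 + 0*-66 + 0*31 + -1*316 = 64
Writing each c_i in base p = 5:
  c_1 = 46 = 1·5^0 + 4·5^1 + 1·5^2
  c_2 = 66 = 1·5^0 + 3·5^1 + 2·5^2
  c_3 = 54 = 4·5^0 + 0·5^1 + 2·5^2
  c_4 = 56 = 1·5^0 + 1·5^1 + 2·5^2
  c_5 = 103 = 3·5^0 + 0·5^1 + 4·5^2
  c_6 = 64 = 4·5^0 + 2·5^1 + 2·5^2
λ_0 = (1, 1, 4, 1, 3, 4)
λ_1 = (4, 3, 0, 1, 0, 2)
λ_2 = (1, 2, 2, 2, 4, 2)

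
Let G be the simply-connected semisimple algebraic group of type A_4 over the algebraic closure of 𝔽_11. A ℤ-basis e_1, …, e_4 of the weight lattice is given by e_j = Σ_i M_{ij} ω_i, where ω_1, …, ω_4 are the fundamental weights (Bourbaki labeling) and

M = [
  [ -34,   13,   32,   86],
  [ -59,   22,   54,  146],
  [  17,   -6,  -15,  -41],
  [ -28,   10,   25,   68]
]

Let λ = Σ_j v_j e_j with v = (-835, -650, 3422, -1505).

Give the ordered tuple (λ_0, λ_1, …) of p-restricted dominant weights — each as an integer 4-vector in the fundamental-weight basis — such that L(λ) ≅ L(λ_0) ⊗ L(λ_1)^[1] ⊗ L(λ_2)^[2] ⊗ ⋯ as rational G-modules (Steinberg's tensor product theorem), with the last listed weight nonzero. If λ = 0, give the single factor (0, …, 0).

Converting to the ω-basis (c_i = row i of M dotted with v = (-835, -650, 3422, -1505)):
  c_1 = -34*-835 + 13*-650 + 32*3422 + 86*-1505 = 14
  c_2 = -59*-835 + 22*-650 + 54*3422 + 146*-1505 = 23
  c_3 = 17*-835 + -6*-650 + -15*3422 + -41*-1505 = 80
  c_4 = -28*-835 + 10*-650 + 25*3422 + 68*-1505 = 90
Base-11 expansion of each c_i:
  c_1 = 14 = 3·11^0 + 1·11^1
  c_2 = 23 = 1·11^0 + 2·11^1
  c_3 = 80 = 3·11^0 + 7·11^1
  c_4 = 90 = 2·11^0 + 8·11^1
p-restricted factor λ_0 = (3, 1, 3, 2)
p-restricted factor λ_1 = (1, 2, 7, 8)

((3, 1, 3, 2), (1, 2, 7, 8))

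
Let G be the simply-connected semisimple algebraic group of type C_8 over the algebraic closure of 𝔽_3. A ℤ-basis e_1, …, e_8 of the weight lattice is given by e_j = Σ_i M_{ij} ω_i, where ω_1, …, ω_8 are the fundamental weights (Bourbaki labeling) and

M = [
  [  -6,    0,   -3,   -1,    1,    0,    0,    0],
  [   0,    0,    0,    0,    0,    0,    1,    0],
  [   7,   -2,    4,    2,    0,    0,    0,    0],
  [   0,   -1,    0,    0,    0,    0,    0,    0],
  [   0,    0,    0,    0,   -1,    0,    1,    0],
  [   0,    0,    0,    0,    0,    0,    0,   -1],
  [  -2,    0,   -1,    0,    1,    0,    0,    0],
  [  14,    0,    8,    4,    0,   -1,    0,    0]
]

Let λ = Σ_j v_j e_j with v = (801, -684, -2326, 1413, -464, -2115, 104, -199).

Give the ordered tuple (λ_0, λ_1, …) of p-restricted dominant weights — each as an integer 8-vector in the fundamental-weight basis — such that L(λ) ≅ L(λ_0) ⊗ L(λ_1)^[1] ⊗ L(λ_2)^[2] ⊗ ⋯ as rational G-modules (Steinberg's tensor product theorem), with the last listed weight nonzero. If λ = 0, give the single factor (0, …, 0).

((1, 2, 2, 0, 1, 1, 2, 1), (2, 1, 0, 0, 0, 0, 2, 1), (2, 2, 1, 1, 0, 1, 1, 2), (1, 0, 0, 1, 0, 1, 0, 1), (0, 1, 0, 2, 1, 2, 0, 1), (1, 0, 2, 2, 2, 0, 1, 1))

In the fundamental-weight basis, λ has coordinates c = M·v (v = (801, -684, -2326, 1413, -464, -2115, 104, -199)):
  c_1 = (-6)·(801) + (0)·(-684) + (-3)·(-2326) + (-1)·(1413) + (1)·(-464) + (0)·(-2115) + (0)·(104) + (0)·(-199) = 295
  c_2 = (0)·(801) + (0)·(-684) + (0)·(-2326) + (0)·(1413) + (0)·(-464) + (0)·(-2115) + (1)·(104) + (0)·(-199) = 104
  c_3 = (7)·(801) + (-2)·(-684) + (4)·(-2326) + (2)·(1413) + (0)·(-464) + (0)·(-2115) + (0)·(104) + (0)·(-199) = 497
  c_4 = (0)·(801) + (-1)·(-684) + (0)·(-2326) + (0)·(1413) + (0)·(-464) + (0)·(-2115) + (0)·(104) + (0)·(-199) = 684
  c_5 = (0)·(801) + (0)·(-684) + (0)·(-2326) + (0)·(1413) + (-1)·(-464) + (0)·(-2115) + (1)·(104) + (0)·(-199) = 568
  c_6 = (0)·(801) + (0)·(-684) + (0)·(-2326) + (0)·(1413) + (0)·(-464) + (0)·(-2115) + (0)·(104) + (-1)·(-199) = 199
  c_7 = (-2)·(801) + (0)·(-684) + (-1)·(-2326) + (0)·(1413) + (1)·(-464) + (0)·(-2115) + (0)·(104) + (0)·(-199) = 260
  c_8 = (14)·(801) + (0)·(-684) + (8)·(-2326) + (4)·(1413) + (0)·(-464) + (-1)·(-2115) + (0)·(104) + (0)·(-199) = 373
p = 3; digits c_i = Σ_j d_{ij}·3^j, 0 ≤ d_{ij} < 3:
  c_1 = 295 = 1·3^0 + 2·3^1 + 2·3^2 + 1·3^3 + 0·3^4 + 1·3^5
  c_2 = 104 = 2·3^0 + 1·3^1 + 2·3^2 + 0·3^3 + 1·3^4
  c_3 = 497 = 2·3^0 + 0·3^1 + 1·3^2 + 0·3^3 + 0·3^4 + 2·3^5
  c_4 = 684 = 0·3^0 + 0·3^1 + 1·3^2 + 1·3^3 + 2·3^4 + 2·3^5
  c_5 = 568 = 1·3^0 + 0·3^1 + 0·3^2 + 0·3^3 + 1·3^4 + 2·3^5
  c_6 = 199 = 1·3^0 + 0·3^1 + 1·3^2 + 1·3^3 + 2·3^4
  c_7 = 260 = 2·3^0 + 2·3^1 + 1·3^2 + 0·3^3 + 0·3^4 + 1·3^5
  c_8 = 373 = 1·3^0 + 1·3^1 + 2·3^2 + 1·3^3 + 1·3^4 + 1·3^5
λ_0 = (1, 2, 2, 0, 1, 1, 2, 1)
λ_1 = (2, 1, 0, 0, 0, 0, 2, 1)
λ_2 = (2, 2, 1, 1, 0, 1, 1, 2)
λ_3 = (1, 0, 0, 1, 0, 1, 0, 1)
λ_4 = (0, 1, 0, 2, 1, 2, 0, 1)
λ_5 = (1, 0, 2, 2, 2, 0, 1, 1)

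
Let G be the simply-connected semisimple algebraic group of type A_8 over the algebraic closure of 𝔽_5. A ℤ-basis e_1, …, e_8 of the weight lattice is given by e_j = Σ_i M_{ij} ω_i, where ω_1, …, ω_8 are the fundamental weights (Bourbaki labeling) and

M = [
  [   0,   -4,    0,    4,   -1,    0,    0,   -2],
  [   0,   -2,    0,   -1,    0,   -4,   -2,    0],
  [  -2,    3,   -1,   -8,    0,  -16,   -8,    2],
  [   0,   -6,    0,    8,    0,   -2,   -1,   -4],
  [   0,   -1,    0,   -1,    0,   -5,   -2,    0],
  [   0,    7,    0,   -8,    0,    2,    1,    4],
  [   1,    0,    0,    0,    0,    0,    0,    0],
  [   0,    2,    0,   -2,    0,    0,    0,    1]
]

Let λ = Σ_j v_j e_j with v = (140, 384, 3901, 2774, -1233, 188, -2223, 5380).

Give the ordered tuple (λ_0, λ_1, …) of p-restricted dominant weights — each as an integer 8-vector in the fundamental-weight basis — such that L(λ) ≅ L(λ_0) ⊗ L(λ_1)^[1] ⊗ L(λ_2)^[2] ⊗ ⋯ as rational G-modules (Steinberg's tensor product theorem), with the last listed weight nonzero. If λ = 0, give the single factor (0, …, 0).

((3, 2, 0, 0, 3, 4, 0, 0), (1, 0, 3, 3, 4, 3, 3, 0), (1, 1, 2, 3, 3, 1, 0, 4), (0, 1, 2, 1, 2, 1, 1, 4))

In the fundamental-weight basis, λ has coordinates c = M·v (v = (140, 384, 3901, 2774, -1233, 188, -2223, 5380)):
  c_1 = 0·140 + (-4)·(384) + 0·3901 + 4·2774 + (-1)·(-1233) + 0·188 + (0)·(-2223) + (-2)·(5380) = 33
  c_2 = 0·140 + (-2)·(384) + 0·3901 + (-1)·(2774) + (0)·(-1233) + (-4)·(188) + (-2)·(-2223) + 0·5380 = 152
  c_3 = (-2)·(140) + 3·384 + (-1)·(3901) + (-8)·(2774) + (0)·(-1233) + (-16)·(188) + (-8)·(-2223) + 2·5380 = 315
  c_4 = 0·140 + (-6)·(384) + 0·3901 + 8·2774 + (0)·(-1233) + (-2)·(188) + (-1)·(-2223) + (-4)·(5380) = 215
  c_5 = 0·140 + (-1)·(384) + 0·3901 + (-1)·(2774) + (0)·(-1233) + (-5)·(188) + (-2)·(-2223) + 0·5380 = 348
  c_6 = 0·140 + 7·384 + 0·3901 + (-8)·(2774) + (0)·(-1233) + 2·188 + (1)·(-2223) + 4·5380 = 169
  c_7 = 1·140 + 0·384 + 0·3901 + 0·2774 + (0)·(-1233) + 0·188 + (0)·(-2223) + 0·5380 = 140
  c_8 = 0·140 + 2·384 + 0·3901 + (-2)·(2774) + (0)·(-1233) + 0·188 + (0)·(-2223) + 1·5380 = 600
Expand coordinatewise in base 5:
  c_1 = 33 = 3·5^0 + 1·5^1 + 1·5^2
  c_2 = 152 = 2·5^0 + 0·5^1 + 1·5^2 + 1·5^3
  c_3 = 315 = 0·5^0 + 3·5^1 + 2·5^2 + 2·5^3
  c_4 = 215 = 0·5^0 + 3·5^1 + 3·5^2 + 1·5^3
  c_5 = 348 = 3·5^0 + 4·5^1 + 3·5^2 + 2·5^3
  c_6 = 169 = 4·5^0 + 3·5^1 + 1·5^2 + 1·5^3
  c_7 = 140 = 0·5^0 + 3·5^1 + 0·5^2 + 1·5^3
  c_8 = 600 = 0·5^0 + 0·5^1 + 4·5^2 + 4·5^3
λ_0 = (3, 2, 0, 0, 3, 4, 0, 0)
λ_1 = (1, 0, 3, 3, 4, 3, 3, 0)
λ_2 = (1, 1, 2, 3, 3, 1, 0, 4)
λ_3 = (0, 1, 2, 1, 2, 1, 1, 4)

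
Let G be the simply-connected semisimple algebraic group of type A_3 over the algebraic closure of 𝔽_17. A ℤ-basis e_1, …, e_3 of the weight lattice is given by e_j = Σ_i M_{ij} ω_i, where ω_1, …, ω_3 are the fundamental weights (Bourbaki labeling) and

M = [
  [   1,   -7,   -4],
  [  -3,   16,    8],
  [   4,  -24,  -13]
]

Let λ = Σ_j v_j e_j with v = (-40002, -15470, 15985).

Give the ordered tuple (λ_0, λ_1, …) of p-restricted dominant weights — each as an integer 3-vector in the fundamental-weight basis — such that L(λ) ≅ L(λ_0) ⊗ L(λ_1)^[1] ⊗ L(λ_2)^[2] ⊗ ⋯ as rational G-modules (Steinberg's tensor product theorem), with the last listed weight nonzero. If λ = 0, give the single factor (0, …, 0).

((13, 9, 16), (0, 4, 16), (15, 1, 11))

In the fundamental-weight basis, λ has coordinates c = M·v (v = (-40002, -15470, 15985)):
  c_1 = (1)·(-40002) + (-7)·(-15470) + (-4)·(15985) = 4348
  c_2 = (-3)·(-40002) + (16)·(-15470) + (8)·(15985) = 366
  c_3 = (4)·(-40002) + (-24)·(-15470) + (-13)·(15985) = 3467
p = 17; digits c_i = Σ_j d_{ij}·17^j, 0 ≤ d_{ij} < 17:
  c_1 = 4348 = 13·17^0 + 0·17^1 + 15·17^2
  c_2 = 366 = 9·17^0 + 4·17^1 + 1·17^2
  c_3 = 3467 = 16·17^0 + 16·17^1 + 11·17^2
Factor λ_0 = (13, 9, 16)
Factor λ_1 = (0, 4, 16)
Factor λ_2 = (15, 1, 11)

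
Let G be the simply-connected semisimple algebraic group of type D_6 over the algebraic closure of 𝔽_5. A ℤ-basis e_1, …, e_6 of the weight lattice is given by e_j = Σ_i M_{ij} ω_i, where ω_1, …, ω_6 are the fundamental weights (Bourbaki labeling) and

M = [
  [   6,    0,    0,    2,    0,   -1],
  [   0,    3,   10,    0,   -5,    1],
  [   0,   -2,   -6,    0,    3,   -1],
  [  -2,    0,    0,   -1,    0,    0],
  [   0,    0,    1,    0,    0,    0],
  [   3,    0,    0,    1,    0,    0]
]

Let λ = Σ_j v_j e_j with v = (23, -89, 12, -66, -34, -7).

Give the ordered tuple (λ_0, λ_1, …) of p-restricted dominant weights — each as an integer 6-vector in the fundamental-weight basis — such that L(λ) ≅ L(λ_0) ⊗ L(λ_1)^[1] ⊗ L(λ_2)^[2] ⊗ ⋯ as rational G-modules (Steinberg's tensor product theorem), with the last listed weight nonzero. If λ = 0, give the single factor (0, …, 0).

((3, 1, 1, 0, 2, 3), (2, 3, 2, 4, 2, 0))

Compute c_i = Σ_j M_{ij} v_j with v = (23, -89, 12, -66, -34, -7):
  c_1 = 6·23 + (0)·(-89) + 0·12 + (2)·(-66) + (0)·(-34) + (-1)·(-7) = 13
  c_2 = 0·23 + (3)·(-89) + 10·12 + (0)·(-66) + (-5)·(-34) + (1)·(-7) = 16
  c_3 = 0·23 + (-2)·(-89) + (-6)·(12) + (0)·(-66) + (3)·(-34) + (-1)·(-7) = 11
  c_4 = (-2)·(23) + (0)·(-89) + 0·12 + (-1)·(-66) + (0)·(-34) + (0)·(-7) = 20
  c_5 = 0·23 + (0)·(-89) + 1·12 + (0)·(-66) + (0)·(-34) + (0)·(-7) = 12
  c_6 = 3·23 + (0)·(-89) + 0·12 + (1)·(-66) + (0)·(-34) + (0)·(-7) = 3
Base-5 expansion of each c_i:
  c_1 = 13 = 3·5^0 + 2·5^1
  c_2 = 16 = 1·5^0 + 3·5^1
  c_3 = 11 = 1·5^0 + 2·5^1
  c_4 = 20 = 0·5^0 + 4·5^1
  c_5 = 12 = 2·5^0 + 2·5^1
  c_6 = 3 = 3·5^0
λ_0 = (3, 1, 1, 0, 2, 3)
λ_1 = (2, 3, 2, 4, 2, 0)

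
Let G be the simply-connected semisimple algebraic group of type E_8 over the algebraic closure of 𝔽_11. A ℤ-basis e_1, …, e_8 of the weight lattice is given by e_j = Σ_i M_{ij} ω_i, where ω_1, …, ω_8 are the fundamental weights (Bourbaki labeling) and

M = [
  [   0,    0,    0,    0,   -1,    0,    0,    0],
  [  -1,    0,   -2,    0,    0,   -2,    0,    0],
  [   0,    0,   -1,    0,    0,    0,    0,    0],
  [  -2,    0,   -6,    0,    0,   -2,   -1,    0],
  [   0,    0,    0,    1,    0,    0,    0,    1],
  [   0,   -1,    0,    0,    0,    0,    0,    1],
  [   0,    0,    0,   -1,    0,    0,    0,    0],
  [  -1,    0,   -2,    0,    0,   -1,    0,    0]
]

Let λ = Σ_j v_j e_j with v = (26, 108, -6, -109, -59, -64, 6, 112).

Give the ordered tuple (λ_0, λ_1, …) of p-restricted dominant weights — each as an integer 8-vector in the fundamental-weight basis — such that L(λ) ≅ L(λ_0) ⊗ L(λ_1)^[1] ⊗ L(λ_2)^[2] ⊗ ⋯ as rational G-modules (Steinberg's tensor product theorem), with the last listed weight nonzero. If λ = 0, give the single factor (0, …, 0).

Compute c_i = Σ_j M_{ij} v_j with v = (26, 108, -6, -109, -59, -64, 6, 112):
  c_1 = 0·26 + 0·108 + (0)·(-6) + (0)·(-109) + (-1)·(-59) + (0)·(-64) + 0·6 + 0·112 = 59
  c_2 = (-1)·(26) + 0·108 + (-2)·(-6) + (0)·(-109) + (0)·(-59) + (-2)·(-64) + 0·6 + 0·112 = 114
  c_3 = 0·26 + 0·108 + (-1)·(-6) + (0)·(-109) + (0)·(-59) + (0)·(-64) + 0·6 + 0·112 = 6
  c_4 = (-2)·(26) + 0·108 + (-6)·(-6) + (0)·(-109) + (0)·(-59) + (-2)·(-64) + (-1)·(6) + 0·112 = 106
  c_5 = 0·26 + 0·108 + (0)·(-6) + (1)·(-109) + (0)·(-59) + (0)·(-64) + 0·6 + 1·112 = 3
  c_6 = 0·26 + (-1)·(108) + (0)·(-6) + (0)·(-109) + (0)·(-59) + (0)·(-64) + 0·6 + 1·112 = 4
  c_7 = 0·26 + 0·108 + (0)·(-6) + (-1)·(-109) + (0)·(-59) + (0)·(-64) + 0·6 + 0·112 = 109
  c_8 = (-1)·(26) + 0·108 + (-2)·(-6) + (0)·(-109) + (0)·(-59) + (-1)·(-64) + 0·6 + 0·112 = 50
Writing each c_i in base p = 11:
  c_1 = 59 = 4·11^0 + 5·11^1
  c_2 = 114 = 4·11^0 + 10·11^1
  c_3 = 6 = 6·11^0
  c_4 = 106 = 7·11^0 + 9·11^1
  c_5 = 3 = 3·11^0
  c_6 = 4 = 4·11^0
  c_7 = 109 = 10·11^0 + 9·11^1
  c_8 = 50 = 6·11^0 + 4·11^1
p-restricted factor λ_0 = (4, 4, 6, 7, 3, 4, 10, 6)
p-restricted factor λ_1 = (5, 10, 0, 9, 0, 0, 9, 4)

((4, 4, 6, 7, 3, 4, 10, 6), (5, 10, 0, 9, 0, 0, 9, 4))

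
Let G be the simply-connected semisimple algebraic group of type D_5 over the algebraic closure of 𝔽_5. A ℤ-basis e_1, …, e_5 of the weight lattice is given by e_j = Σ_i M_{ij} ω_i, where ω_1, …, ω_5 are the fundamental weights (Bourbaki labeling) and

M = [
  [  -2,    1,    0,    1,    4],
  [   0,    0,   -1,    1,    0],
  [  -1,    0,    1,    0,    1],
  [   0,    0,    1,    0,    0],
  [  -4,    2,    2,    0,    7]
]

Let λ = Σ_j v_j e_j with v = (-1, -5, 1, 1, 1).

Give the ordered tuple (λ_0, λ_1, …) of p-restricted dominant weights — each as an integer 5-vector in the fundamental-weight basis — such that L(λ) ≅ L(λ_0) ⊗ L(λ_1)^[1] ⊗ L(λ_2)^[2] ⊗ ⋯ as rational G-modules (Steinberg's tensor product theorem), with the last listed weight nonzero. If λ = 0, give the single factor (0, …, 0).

ω-coordinates c = M·v, v = (-1, -5, 1, 1, 1):
  c_1 = -2*-1 + 1*-5 + 0*1 + 1*1 + 4*1 = 2
  c_2 = 0*-1 + 0*-5 + -1*1 + 1*1 + 0*1 = 0
  c_3 = -1*-1 + 0*-5 + 1*1 + 0*1 + 1*1 = 3
  c_4 = 0*-1 + 0*-5 + 1*1 + 0*1 + 0*1 = 1
  c_5 = -4*-1 + 2*-5 + 2*1 + 0*1 + 7*1 = 3
Base-5 expansion of each c_i:
  c_1 = 2 = 2·5^0
  c_2 = 0
  c_3 = 3 = 3·5^0
  c_4 = 1 = 1·5^0
  c_5 = 3 = 3·5^0
λ_0 = (2, 0, 3, 1, 3)

((2, 0, 3, 1, 3),)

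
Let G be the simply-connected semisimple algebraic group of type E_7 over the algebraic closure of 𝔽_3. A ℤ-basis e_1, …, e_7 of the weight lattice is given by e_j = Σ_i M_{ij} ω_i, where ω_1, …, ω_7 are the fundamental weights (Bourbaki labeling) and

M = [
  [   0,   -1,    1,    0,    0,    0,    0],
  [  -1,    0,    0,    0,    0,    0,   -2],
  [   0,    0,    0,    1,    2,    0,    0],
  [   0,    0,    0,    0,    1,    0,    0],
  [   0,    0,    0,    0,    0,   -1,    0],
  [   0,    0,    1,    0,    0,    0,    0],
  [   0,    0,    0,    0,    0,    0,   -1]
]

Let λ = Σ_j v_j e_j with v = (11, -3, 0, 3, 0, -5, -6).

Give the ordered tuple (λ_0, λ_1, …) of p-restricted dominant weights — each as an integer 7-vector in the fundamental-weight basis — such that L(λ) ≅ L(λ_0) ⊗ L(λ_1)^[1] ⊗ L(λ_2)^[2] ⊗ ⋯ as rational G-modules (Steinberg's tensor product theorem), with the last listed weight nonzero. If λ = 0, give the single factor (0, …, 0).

Change of basis e → ω: c = M·v where v = (11, -3, 0, 3, 0, -5, -6):
  c_1 = 0*11 + -1*-3 + 1*0 + 0*3 + 0*0 + 0*-5 + 0*-6 = 3
  c_2 = -1*11 + 0*-3 + 0*0 + 0*3 + 0*0 + 0*-5 + -2*-6 = 1
  c_3 = 0*11 + 0*-3 + 0*0 + 1*3 + 2*0 + 0*-5 + 0*-6 = 3
  c_4 = 0*11 + 0*-3 + 0*0 + 0*3 + 1*0 + 0*-5 + 0*-6 = 0
  c_5 = 0*11 + 0*-3 + 0*0 + 0*3 + 0*0 + -1*-5 + 0*-6 = 5
  c_6 = 0*11 + 0*-3 + 1*0 + 0*3 + 0*0 + 0*-5 + 0*-6 = 0
  c_7 = 0*11 + 0*-3 + 0*0 + 0*3 + 0*0 + 0*-5 + -1*-6 = 6
Base-3 expansion of each c_i:
  c_1 = 3 = 0·3^0 + 1·3^1
  c_2 = 1 = 1·3^0
  c_3 = 3 = 0·3^0 + 1·3^1
  c_4 = 0
  c_5 = 5 = 2·3^0 + 1·3^1
  c_6 = 0
  c_7 = 6 = 0·3^0 + 2·3^1
λ_0 = (0, 1, 0, 0, 2, 0, 0)
λ_1 = (1, 0, 1, 0, 1, 0, 2)

((0, 1, 0, 0, 2, 0, 0), (1, 0, 1, 0, 1, 0, 2))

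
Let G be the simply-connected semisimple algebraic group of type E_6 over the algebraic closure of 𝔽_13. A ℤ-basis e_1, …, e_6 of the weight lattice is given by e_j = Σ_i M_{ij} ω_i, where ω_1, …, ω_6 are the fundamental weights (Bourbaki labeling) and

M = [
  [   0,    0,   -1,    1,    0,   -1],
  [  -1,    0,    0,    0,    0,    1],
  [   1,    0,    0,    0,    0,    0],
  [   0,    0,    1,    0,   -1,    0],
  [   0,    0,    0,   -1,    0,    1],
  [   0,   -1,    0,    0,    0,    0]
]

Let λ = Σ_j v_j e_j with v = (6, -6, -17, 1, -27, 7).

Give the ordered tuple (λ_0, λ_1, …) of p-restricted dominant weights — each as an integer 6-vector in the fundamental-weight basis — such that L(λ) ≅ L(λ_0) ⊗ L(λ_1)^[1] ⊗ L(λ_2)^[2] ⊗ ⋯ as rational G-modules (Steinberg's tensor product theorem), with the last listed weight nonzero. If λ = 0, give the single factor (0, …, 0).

In the fundamental-weight basis, λ has coordinates c = M·v (v = (6, -6, -17, 1, -27, 7)):
  c_1 = (0)·(6) + (0)·(-6) + (-1)·(-17) + (1)·(1) + (0)·(-27) + (-1)·(7) = 11
  c_2 = (-1)·(6) + (0)·(-6) + (0)·(-17) + (0)·(1) + (0)·(-27) + (1)·(7) = 1
  c_3 = (1)·(6) + (0)·(-6) + (0)·(-17) + (0)·(1) + (0)·(-27) + (0)·(7) = 6
  c_4 = (0)·(6) + (0)·(-6) + (1)·(-17) + (0)·(1) + (-1)·(-27) + (0)·(7) = 10
  c_5 = (0)·(6) + (0)·(-6) + (0)·(-17) + (-1)·(1) + (0)·(-27) + (1)·(7) = 6
  c_6 = (0)·(6) + (-1)·(-6) + (0)·(-17) + (0)·(1) + (0)·(-27) + (0)·(7) = 6
Expand coordinatewise in base 13:
  c_1 = 11 = 11·13^0
  c_2 = 1 = 1·13^0
  c_3 = 6 = 6·13^0
  c_4 = 10 = 10·13^0
  c_5 = 6 = 6·13^0
  c_6 = 6 = 6·13^0
p-restricted factor λ_0 = (11, 1, 6, 10, 6, 6)

((11, 1, 6, 10, 6, 6),)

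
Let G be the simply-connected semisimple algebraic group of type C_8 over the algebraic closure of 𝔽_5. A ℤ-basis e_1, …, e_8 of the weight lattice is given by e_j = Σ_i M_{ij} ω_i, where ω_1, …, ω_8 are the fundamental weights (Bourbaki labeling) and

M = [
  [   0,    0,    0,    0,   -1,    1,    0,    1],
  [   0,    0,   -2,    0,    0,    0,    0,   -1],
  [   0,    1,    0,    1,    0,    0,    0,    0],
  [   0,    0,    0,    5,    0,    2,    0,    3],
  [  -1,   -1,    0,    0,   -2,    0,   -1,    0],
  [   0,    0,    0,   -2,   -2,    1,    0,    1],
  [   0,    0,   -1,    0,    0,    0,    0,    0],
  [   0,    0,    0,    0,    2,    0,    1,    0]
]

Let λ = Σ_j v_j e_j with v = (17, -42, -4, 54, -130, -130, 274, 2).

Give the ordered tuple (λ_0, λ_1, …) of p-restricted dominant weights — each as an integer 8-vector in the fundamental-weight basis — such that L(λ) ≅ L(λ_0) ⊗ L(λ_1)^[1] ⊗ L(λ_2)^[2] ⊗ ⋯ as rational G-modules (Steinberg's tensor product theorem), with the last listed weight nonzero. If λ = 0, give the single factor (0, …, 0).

((2, 1, 2, 1, 1, 4, 4, 4), (0, 1, 2, 3, 2, 4, 0, 2))

Converting to the ω-basis (c_i = row i of M dotted with v = (17, -42, -4, 54, -130, -130, 274, 2)):
  c_1 = 0*17 + 0*-42 + 0*-4 + 0*54 + -1*-130 + 1*-130 + 0*274 + 1*2 = 2
  c_2 = 0*17 + 0*-42 + -2*-4 + 0*54 + 0*-130 + 0*-130 + 0*274 + -1*2 = 6
  c_3 = 0*17 + 1*-42 + 0*-4 + 1*54 + 0*-130 + 0*-130 + 0*274 + 0*2 = 12
  c_4 = 0*17 + 0*-42 + 0*-4 + 5*54 + 0*-130 + 2*-130 + 0*274 + 3*2 = 16
  c_5 = -1*17 + -1*-42 + 0*-4 + 0*54 + -2*-130 + 0*-130 + -1*274 + 0*2 = 11
  c_6 = 0*17 + 0*-42 + 0*-4 + -2*54 + -2*-130 + 1*-130 + 0*274 + 1*2 = 24
  c_7 = 0*17 + 0*-42 + -1*-4 + 0*54 + 0*-130 + 0*-130 + 0*274 + 0*2 = 4
  c_8 = 0*17 + 0*-42 + 0*-4 + 0*54 + 2*-130 + 0*-130 + 1*274 + 0*2 = 14
Expand coordinatewise in base 5:
  c_1 = 2 = 2·5^0
  c_2 = 6 = 1·5^0 + 1·5^1
  c_3 = 12 = 2·5^0 + 2·5^1
  c_4 = 16 = 1·5^0 + 3·5^1
  c_5 = 11 = 1·5^0 + 2·5^1
  c_6 = 24 = 4·5^0 + 4·5^1
  c_7 = 4 = 4·5^0
  c_8 = 14 = 4·5^0 + 2·5^1
λ_0 = (2, 1, 2, 1, 1, 4, 4, 4)
λ_1 = (0, 1, 2, 3, 2, 4, 0, 2)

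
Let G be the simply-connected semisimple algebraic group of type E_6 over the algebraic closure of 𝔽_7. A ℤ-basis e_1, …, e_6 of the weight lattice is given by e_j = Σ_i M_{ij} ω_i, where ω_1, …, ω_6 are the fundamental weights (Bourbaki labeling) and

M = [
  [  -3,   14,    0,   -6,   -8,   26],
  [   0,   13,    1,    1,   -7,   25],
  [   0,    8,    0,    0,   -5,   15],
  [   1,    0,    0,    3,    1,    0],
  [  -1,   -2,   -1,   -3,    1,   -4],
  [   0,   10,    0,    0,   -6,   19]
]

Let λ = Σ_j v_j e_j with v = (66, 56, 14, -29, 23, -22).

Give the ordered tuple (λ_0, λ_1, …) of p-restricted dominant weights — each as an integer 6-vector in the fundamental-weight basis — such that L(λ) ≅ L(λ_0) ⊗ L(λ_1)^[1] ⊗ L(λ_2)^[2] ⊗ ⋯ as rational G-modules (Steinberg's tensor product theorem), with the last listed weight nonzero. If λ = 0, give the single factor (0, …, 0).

Compute c_i = Σ_j M_{ij} v_j with v = (66, 56, 14, -29, 23, -22):
  c_1 = (-3)·(66) + (14)·(56) + (0)·(14) + (-6)·(-29) + (-8)·(23) + (26)·(-22) = 4
  c_2 = (0)·(66) + (13)·(56) + (1)·(14) + (1)·(-29) + (-7)·(23) + (25)·(-22) = 2
  c_3 = (0)·(66) + (8)·(56) + (0)·(14) + (0)·(-29) + (-5)·(23) + (15)·(-22) = 3
  c_4 = (1)·(66) + (0)·(56) + (0)·(14) + (3)·(-29) + (1)·(23) + (0)·(-22) = 2
  c_5 = (-1)·(66) + (-2)·(56) + (-1)·(14) + (-3)·(-29) + (1)·(23) + (-4)·(-22) = 6
  c_6 = (0)·(66) + (10)·(56) + (0)·(14) + (0)·(-29) + (-6)·(23) + (19)·(-22) = 4
Base-7 expansion of each c_i:
  c_1 = 4 = 4·7^0
  c_2 = 2 = 2·7^0
  c_3 = 3 = 3·7^0
  c_4 = 2 = 2·7^0
  c_5 = 6 = 6·7^0
  c_6 = 4 = 4·7^0
λ_0 = (4, 2, 3, 2, 6, 4)

((4, 2, 3, 2, 6, 4),)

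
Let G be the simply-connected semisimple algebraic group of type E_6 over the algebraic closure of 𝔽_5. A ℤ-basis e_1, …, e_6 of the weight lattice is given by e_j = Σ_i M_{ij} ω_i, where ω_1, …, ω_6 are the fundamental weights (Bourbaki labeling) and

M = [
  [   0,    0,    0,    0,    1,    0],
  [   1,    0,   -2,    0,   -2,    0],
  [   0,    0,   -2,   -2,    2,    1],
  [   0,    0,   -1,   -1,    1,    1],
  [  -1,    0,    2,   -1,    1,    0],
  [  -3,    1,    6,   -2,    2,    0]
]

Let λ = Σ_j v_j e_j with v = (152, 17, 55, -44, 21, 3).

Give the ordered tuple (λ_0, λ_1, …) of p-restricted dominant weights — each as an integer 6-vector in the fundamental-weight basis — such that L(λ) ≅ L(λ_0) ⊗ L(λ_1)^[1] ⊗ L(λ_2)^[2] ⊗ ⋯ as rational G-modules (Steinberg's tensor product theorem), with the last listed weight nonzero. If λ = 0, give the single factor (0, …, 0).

((1, 0, 3, 3, 3, 1), (4, 0, 4, 2, 4, 4))

ω-coordinates c = M·v, v = (152, 17, 55, -44, 21, 3):
  c_1 = 0*152 + 0*17 + 0*55 + 0*-44 + 1*21 + 0*3 = 21
  c_2 = 1*152 + 0*17 + -2*55 + 0*-44 + -2*21 + 0*3 = 0
  c_3 = 0*152 + 0*17 + -2*55 + -2*-44 + 2*21 + 1*3 = 23
  c_4 = 0*152 + 0*17 + -1*55 + -1*-44 + 1*21 + 1*3 = 13
  c_5 = -1*152 + 0*17 + 2*55 + -1*-44 + 1*21 + 0*3 = 23
  c_6 = -3*152 + 1*17 + 6*55 + -2*-44 + 2*21 + 0*3 = 21
Expand coordinatewise in base 5:
  c_1 = 21 = 1·5^0 + 4·5^1
  c_2 = 0
  c_3 = 23 = 3·5^0 + 4·5^1
  c_4 = 13 = 3·5^0 + 2·5^1
  c_5 = 23 = 3·5^0 + 4·5^1
  c_6 = 21 = 1·5^0 + 4·5^1
p-restricted factor λ_0 = (1, 0, 3, 3, 3, 1)
p-restricted factor λ_1 = (4, 0, 4, 2, 4, 4)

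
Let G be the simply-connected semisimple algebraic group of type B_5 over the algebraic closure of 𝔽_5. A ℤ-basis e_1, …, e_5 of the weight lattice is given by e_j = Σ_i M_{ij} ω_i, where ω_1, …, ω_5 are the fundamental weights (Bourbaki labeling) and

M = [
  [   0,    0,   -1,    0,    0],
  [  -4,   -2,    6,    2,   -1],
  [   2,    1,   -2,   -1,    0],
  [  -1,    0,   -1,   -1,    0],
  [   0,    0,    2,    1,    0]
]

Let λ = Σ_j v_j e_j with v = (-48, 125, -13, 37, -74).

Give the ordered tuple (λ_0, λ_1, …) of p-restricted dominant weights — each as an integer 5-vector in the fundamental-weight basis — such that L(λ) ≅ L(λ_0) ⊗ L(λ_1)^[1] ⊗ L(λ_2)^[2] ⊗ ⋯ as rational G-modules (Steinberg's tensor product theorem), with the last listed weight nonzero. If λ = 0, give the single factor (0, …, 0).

Change of basis e → ω: c = M·v where v = (-48, 125, -13, 37, -74):
  c_1 = 0*-48 + 0*125 + -1*-13 + 0*37 + 0*-74 = 13
  c_2 = -4*-48 + -2*125 + 6*-13 + 2*37 + -1*-74 = 12
  c_3 = 2*-48 + 1*125 + -2*-13 + -1*37 + 0*-74 = 18
  c_4 = -1*-48 + 0*125 + -1*-13 + -1*37 + 0*-74 = 24
  c_5 = 0*-48 + 0*125 + 2*-13 + 1*37 + 0*-74 = 11
Expand coordinatewise in base 5:
  c_1 = 13 = 3·5^0 + 2·5^1
  c_2 = 12 = 2·5^0 + 2·5^1
  c_3 = 18 = 3·5^0 + 3·5^1
  c_4 = 24 = 4·5^0 + 4·5^1
  c_5 = 11 = 1·5^0 + 2·5^1
λ_0 = (3, 2, 3, 4, 1)
λ_1 = (2, 2, 3, 4, 2)

((3, 2, 3, 4, 1), (2, 2, 3, 4, 2))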